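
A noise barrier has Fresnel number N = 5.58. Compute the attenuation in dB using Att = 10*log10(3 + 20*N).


3 + 20*N = 3 + 20*5.58 = 114.6
Att = 10*log10(114.6) = 20.592 dB


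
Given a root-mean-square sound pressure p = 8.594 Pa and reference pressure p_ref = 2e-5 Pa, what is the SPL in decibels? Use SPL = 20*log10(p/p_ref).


p / p_ref = 8.594 / 2e-5 = 429700
SPL = 20 * log10(429700) = 112.66 dB


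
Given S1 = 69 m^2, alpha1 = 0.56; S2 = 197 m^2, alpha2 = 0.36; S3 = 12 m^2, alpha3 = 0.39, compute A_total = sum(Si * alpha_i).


69 * 0.56 = 38.64
197 * 0.36 = 70.92
12 * 0.39 = 4.68
A_total = 38.64 + 70.92 + 4.68 = 114.24 m^2


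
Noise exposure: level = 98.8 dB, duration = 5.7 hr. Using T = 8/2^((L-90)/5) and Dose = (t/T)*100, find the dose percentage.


T_allowed = 8 / 2^((98.8 - 90)/5) = 2.36199 hr
Dose = 5.7 / 2.36199 * 100 = 241.32 %


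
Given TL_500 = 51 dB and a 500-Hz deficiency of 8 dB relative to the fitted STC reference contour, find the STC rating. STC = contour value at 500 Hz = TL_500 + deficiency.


By ASTM E413, STC = value of the fitted reference contour at 500 Hz.
Contour value at 500 Hz = TL_500 + deficiency = 51 + 8 = 59
STC = 59


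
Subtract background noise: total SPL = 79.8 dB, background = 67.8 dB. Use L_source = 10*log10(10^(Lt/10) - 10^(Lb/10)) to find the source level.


10^(79.8/10) = 9.54993e+07
10^(67.8/10) = 6.0256e+06
Difference = 9.54993e+07 - 6.0256e+06 = 8.94737e+07
L_source = 10*log10(8.94737e+07) = 79.517 dB


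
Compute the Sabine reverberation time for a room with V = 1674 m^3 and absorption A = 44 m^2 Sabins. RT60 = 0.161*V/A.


RT60 = 0.161 * 1674 / 44 = 6.1253 s


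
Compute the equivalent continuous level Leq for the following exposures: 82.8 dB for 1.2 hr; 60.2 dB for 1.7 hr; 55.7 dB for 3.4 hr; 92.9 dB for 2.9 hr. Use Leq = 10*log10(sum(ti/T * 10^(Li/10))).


T_total = 1.2 + 1.7 + 3.4 + 2.9 = 9.2 hr
(1.2/9.2) * 10^(82.8/10) = 2.48538e+07
(1.7/9.2) * 10^(60.2/10) = 193491
(3.4/9.2) * 10^(55.7/10) = 137306
(2.9/9.2) * 10^(92.9/10) = 6.14625e+08
Sum = 2.48538e+07 + 193491 + 137306 + 6.14625e+08 = 6.3981e+08
Leq = 10*log10(6.3981e+08) = 88.061 dB


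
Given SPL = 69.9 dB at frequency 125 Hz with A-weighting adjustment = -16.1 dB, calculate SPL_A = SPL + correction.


A-weighting table: 125 Hz -> -16.1 dB correction
SPL_A = SPL + correction = 69.9 + (-16.1) = 53.8 dBA


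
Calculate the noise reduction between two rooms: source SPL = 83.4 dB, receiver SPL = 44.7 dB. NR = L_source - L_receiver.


NR = L_source - L_receiver (difference between source and receiving room levels)
NR = 83.4 - 44.7 = 38.7 dB


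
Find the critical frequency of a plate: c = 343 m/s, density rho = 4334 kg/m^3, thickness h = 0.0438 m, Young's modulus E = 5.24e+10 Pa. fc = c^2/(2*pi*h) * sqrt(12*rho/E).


12*rho/E = 12*4334/5.24e+10 = 9.92519e-07
sqrt(12*rho/E) = sqrt(9.92519e-07) = 0.000996252
c^2/(2*pi*h) = 343^2/(2*pi*0.0438) = 427498
fc = 427498 * 0.000996252 = 425.9 Hz


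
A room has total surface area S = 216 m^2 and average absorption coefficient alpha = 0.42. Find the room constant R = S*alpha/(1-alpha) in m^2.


R = 216 * 0.42 / (1 - 0.42) = 156.41 m^2


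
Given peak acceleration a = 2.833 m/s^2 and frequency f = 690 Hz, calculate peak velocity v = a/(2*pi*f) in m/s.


omega = 2*pi*f = 2*pi*690 = 4335.4 rad/s
v = a / omega = 2.833 / 4335.4 = 0.00065346 m/s


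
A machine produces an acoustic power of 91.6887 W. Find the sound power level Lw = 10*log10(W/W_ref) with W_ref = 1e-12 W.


W / W_ref = 91.6887 / 1e-12 = 9.16887e+13
Lw = 10 * log10(9.16887e+13) = 139.62 dB


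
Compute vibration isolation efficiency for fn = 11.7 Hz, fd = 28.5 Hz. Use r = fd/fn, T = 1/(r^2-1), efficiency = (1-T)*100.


r = 28.5 / 11.7 = 2.4359
r^2 - 1 = 2.4359^2 - 1 = 4.93361
T = 1/4.93361 = 0.202691
Efficiency = (1 - 0.202691)*100 = 79.731 %


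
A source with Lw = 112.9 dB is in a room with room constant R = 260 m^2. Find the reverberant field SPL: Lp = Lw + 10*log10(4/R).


4/R = 4/260 = 0.0153846
Lp = 112.9 + 10*log10(0.0153846) = 94.771 dB


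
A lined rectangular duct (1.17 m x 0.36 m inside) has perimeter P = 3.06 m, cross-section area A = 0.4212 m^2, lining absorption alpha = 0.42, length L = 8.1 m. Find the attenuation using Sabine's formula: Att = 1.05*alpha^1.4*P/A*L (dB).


alpha^1.4 = 0.42^1.4 = 0.296858
Attenuation rate = 1.05 * alpha^1.4 * P / A
= 1.05 * 0.296858 * 3.06 / 0.4212 = 2.26449 dB/m
Total Att = 2.26449 * 8.1 = 18.342 dB


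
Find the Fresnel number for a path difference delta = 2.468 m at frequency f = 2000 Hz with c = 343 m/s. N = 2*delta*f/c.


N = 2*delta*f/c = 2*delta/lambda, where lambda = c/f
lambda = 343 / 2000 = 0.1715 m
N = 2 * 2.468 / 0.1715 = 28.781


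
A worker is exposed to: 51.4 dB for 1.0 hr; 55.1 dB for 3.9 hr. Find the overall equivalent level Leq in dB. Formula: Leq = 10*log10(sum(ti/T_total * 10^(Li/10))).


T_total = 1.0 + 3.9 = 4.9 hr
(1.0/4.9) * 10^(51.4/10) = 28171.1
(3.9/4.9) * 10^(55.1/10) = 257554
Sum = 28171.1 + 257554 = 285725
Leq = 10*log10(285725) = 54.559 dB


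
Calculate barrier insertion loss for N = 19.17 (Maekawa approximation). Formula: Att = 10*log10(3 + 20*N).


3 + 20*N = 3 + 20*19.17 = 386.4
Att = 10*log10(386.4) = 25.87 dB


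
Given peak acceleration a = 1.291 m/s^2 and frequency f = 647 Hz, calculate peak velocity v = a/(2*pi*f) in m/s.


omega = 2*pi*f = 2*pi*647 = 4065.22 rad/s
v = a / omega = 1.291 / 4065.22 = 0.00031757 m/s


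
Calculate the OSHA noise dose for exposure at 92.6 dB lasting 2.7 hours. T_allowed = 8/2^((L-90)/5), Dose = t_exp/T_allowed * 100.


T_allowed = 8 / 2^((92.6 - 90)/5) = 5.57897 hr
Dose = 2.7 / 5.57897 * 100 = 48.396 %


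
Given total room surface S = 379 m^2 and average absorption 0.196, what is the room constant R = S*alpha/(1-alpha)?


R = 379 * 0.196 / (1 - 0.196) = 92.393 m^2


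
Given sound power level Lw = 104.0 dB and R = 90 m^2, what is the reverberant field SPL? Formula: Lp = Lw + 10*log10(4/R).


4/R = 4/90 = 0.0444444
Lp = 104.0 + 10*log10(0.0444444) = 90.478 dB


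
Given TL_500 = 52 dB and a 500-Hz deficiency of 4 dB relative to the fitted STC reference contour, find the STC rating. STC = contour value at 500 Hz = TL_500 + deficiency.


By ASTM E413, STC = value of the fitted reference contour at 500 Hz.
Contour value at 500 Hz = TL_500 + deficiency = 52 + 4 = 56
STC = 56


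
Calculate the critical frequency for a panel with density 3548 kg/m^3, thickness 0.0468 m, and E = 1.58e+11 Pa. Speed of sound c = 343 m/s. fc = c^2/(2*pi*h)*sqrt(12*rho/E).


12*rho/E = 12*3548/1.58e+11 = 2.69468e-07
sqrt(12*rho/E) = sqrt(2.69468e-07) = 0.000519103
c^2/(2*pi*h) = 343^2/(2*pi*0.0468) = 400094
fc = 400094 * 0.000519103 = 207.69 Hz


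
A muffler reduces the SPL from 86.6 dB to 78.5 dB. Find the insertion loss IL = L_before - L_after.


Insertion loss = SPL without muffler - SPL with muffler
IL = 86.6 - 78.5 = 8.1 dB


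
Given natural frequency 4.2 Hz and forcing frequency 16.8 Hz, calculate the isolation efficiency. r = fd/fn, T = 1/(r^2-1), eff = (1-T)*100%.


r = 16.8 / 4.2 = 4
r^2 - 1 = 4^2 - 1 = 15
T = 1/15 = 0.0666667
Efficiency = (1 - 0.0666667)*100 = 93.333 %


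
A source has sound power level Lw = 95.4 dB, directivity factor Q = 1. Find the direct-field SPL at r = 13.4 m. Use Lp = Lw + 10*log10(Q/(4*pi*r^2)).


4*pi*r^2 = 4*pi*13.4^2 = 2256.42 m^2
Q / (4*pi*r^2) = 1 / 2256.42 = 0.00044318
Lp = 95.4 + 10*log10(0.00044318) = 61.866 dB


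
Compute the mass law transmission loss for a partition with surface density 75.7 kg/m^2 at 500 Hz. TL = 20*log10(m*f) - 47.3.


m * f = 75.7 * 500 = 37850
20*log10(37850) = 91.5613 dB
TL = 91.5613 - 47.3 = 44.261 dB


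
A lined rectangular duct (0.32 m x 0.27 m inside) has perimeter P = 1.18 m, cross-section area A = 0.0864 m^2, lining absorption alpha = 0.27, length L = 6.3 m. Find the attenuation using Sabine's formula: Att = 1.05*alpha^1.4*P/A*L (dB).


alpha^1.4 = 0.27^1.4 = 0.159922
Attenuation rate = 1.05 * alpha^1.4 * P / A
= 1.05 * 0.159922 * 1.18 / 0.0864 = 2.29333 dB/m
Total Att = 2.29333 * 6.3 = 14.448 dB


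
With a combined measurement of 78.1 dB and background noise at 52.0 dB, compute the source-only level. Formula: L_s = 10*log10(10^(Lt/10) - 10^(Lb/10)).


10^(78.1/10) = 6.45654e+07
10^(52.0/10) = 158489
Difference = 6.45654e+07 - 158489 = 6.44069e+07
L_source = 10*log10(6.44069e+07) = 78.089 dB


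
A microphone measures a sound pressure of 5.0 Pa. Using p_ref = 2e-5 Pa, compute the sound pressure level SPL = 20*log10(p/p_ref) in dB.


p / p_ref = 5.0 / 2e-5 = 250000
SPL = 20 * log10(250000) = 107.96 dB


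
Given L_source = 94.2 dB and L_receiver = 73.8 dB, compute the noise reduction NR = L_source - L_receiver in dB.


NR = L_source - L_receiver (difference between source and receiving room levels)
NR = 94.2 - 73.8 = 20.4 dB


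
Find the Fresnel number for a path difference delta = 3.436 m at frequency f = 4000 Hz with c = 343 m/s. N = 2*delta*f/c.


N = 2*delta*f/c = 2*delta/lambda, where lambda = c/f
lambda = 343 / 4000 = 0.08575 m
N = 2 * 3.436 / 0.08575 = 80.14


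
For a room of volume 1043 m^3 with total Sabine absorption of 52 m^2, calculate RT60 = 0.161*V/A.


RT60 = 0.161 * 1043 / 52 = 3.2293 s


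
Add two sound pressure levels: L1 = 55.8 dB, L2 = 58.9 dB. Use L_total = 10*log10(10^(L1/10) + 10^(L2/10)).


10^(55.8/10) = 380189
10^(58.9/10) = 776247
Sum = 380189 + 776247 = 1.15644e+06
L_total = 10*log10(1.15644e+06) = 60.631 dB


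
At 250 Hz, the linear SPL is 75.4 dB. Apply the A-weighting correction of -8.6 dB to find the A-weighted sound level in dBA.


A-weighting table: 250 Hz -> -8.6 dB correction
SPL_A = SPL + correction = 75.4 + (-8.6) = 66.8 dBA


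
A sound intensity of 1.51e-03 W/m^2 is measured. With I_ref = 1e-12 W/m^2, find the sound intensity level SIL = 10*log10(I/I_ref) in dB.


I / I_ref = 1.51e-03 / 1e-12 = 1.51e+09
SIL = 10 * log10(1.51e+09) = 91.79 dB


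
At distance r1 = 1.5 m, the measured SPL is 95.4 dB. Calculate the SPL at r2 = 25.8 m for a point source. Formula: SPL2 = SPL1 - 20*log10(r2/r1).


r2/r1 = 25.8/1.5 = 17.2
Correction = 20*log10(17.2) = 24.7106 dB
SPL2 = 95.4 - 24.7106 = 70.689 dB


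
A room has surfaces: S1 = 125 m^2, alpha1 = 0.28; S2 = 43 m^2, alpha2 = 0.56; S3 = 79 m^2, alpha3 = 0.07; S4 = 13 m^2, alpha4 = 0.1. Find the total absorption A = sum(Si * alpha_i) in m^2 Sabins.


125 * 0.28 = 35
43 * 0.56 = 24.08
79 * 0.07 = 5.53
13 * 0.1 = 1.3
A_total = 35 + 24.08 + 5.53 + 1.3 = 65.91 m^2


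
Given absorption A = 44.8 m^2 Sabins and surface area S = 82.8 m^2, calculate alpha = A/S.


Absorption coefficient = absorbed power / incident power
alpha = A / S = 44.8 / 82.8 = 0.54106


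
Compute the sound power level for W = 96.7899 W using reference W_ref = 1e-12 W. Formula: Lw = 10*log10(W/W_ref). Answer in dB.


W / W_ref = 96.7899 / 1e-12 = 9.67899e+13
Lw = 10 * log10(9.67899e+13) = 139.86 dB


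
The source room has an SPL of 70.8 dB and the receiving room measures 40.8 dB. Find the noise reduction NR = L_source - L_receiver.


NR = L_source - L_receiver (difference between source and receiving room levels)
NR = 70.8 - 40.8 = 30 dB


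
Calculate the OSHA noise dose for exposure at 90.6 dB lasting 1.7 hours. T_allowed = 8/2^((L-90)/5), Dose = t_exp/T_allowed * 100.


T_allowed = 8 / 2^((90.6 - 90)/5) = 7.3615 hr
Dose = 1.7 / 7.3615 * 100 = 23.093 %


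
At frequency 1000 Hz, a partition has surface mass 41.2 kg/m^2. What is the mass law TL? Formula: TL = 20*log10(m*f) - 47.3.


m * f = 41.2 * 1000 = 41200
20*log10(41200) = 92.2979 dB
TL = 92.2979 - 47.3 = 44.998 dB


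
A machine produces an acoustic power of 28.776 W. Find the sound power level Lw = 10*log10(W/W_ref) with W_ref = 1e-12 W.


W / W_ref = 28.776 / 1e-12 = 2.8776e+13
Lw = 10 * log10(2.8776e+13) = 134.59 dB


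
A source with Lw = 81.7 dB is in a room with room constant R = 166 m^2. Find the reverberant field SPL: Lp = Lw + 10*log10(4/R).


4/R = 4/166 = 0.0240964
Lp = 81.7 + 10*log10(0.0240964) = 65.52 dB


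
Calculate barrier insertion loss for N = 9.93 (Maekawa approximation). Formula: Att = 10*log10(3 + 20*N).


3 + 20*N = 3 + 20*9.93 = 201.6
Att = 10*log10(201.6) = 23.045 dB


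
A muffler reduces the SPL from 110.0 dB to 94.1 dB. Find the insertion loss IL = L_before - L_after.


Insertion loss = SPL without muffler - SPL with muffler
IL = 110.0 - 94.1 = 15.9 dB


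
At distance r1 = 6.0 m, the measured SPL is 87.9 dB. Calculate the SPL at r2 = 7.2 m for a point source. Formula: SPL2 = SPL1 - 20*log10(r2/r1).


r2/r1 = 7.2/6.0 = 1.2
Correction = 20*log10(1.2) = 1.58362 dB
SPL2 = 87.9 - 1.58362 = 86.316 dB


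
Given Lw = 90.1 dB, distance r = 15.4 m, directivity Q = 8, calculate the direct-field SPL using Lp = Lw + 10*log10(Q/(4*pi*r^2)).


4*pi*r^2 = 4*pi*15.4^2 = 2980.24 m^2
Q / (4*pi*r^2) = 8 / 2980.24 = 0.00268435
Lp = 90.1 + 10*log10(0.00268435) = 64.388 dB


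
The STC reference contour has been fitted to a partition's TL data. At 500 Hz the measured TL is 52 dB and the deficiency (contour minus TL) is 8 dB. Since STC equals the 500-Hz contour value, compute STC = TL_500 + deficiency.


By ASTM E413, STC = value of the fitted reference contour at 500 Hz.
Contour value at 500 Hz = TL_500 + deficiency = 52 + 8 = 60
STC = 60


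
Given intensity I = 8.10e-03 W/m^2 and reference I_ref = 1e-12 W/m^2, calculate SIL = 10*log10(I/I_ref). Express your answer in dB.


I / I_ref = 8.10e-03 / 1e-12 = 8.1e+09
SIL = 10 * log10(8.1e+09) = 99.085 dB


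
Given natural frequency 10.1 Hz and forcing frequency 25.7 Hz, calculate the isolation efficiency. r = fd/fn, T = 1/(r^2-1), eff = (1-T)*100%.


r = 25.7 / 10.1 = 2.54455
r^2 - 1 = 2.54455^2 - 1 = 5.47473
T = 1/5.47473 = 0.182657
Efficiency = (1 - 0.182657)*100 = 81.734 %


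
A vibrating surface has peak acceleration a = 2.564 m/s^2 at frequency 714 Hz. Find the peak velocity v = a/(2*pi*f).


omega = 2*pi*f = 2*pi*714 = 4486.19 rad/s
v = a / omega = 2.564 / 4486.19 = 0.00057153 m/s


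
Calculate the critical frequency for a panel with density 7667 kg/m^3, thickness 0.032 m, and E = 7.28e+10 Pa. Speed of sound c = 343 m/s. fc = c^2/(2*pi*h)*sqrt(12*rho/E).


12*rho/E = 12*7667/7.28e+10 = 1.26379e-06
sqrt(12*rho/E) = sqrt(1.26379e-06) = 0.00112418
c^2/(2*pi*h) = 343^2/(2*pi*0.032) = 585138
fc = 585138 * 0.00112418 = 657.8 Hz


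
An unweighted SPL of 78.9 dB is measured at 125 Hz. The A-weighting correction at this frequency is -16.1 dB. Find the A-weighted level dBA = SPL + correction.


A-weighting table: 125 Hz -> -16.1 dB correction
SPL_A = SPL + correction = 78.9 + (-16.1) = 62.8 dBA


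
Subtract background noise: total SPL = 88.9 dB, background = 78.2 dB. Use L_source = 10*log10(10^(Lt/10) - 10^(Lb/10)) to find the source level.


10^(88.9/10) = 7.76247e+08
10^(78.2/10) = 6.60693e+07
Difference = 7.76247e+08 - 6.60693e+07 = 7.10178e+08
L_source = 10*log10(7.10178e+08) = 88.514 dB


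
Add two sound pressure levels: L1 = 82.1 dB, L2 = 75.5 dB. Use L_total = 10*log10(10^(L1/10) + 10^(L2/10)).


10^(82.1/10) = 1.62181e+08
10^(75.5/10) = 3.54813e+07
Sum = 1.62181e+08 + 3.54813e+07 = 1.97662e+08
L_total = 10*log10(1.97662e+08) = 82.959 dB


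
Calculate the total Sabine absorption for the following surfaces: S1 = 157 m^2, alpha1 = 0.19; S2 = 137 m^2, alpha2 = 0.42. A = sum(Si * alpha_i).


157 * 0.19 = 29.83
137 * 0.42 = 57.54
A_total = 29.83 + 57.54 = 87.37 m^2


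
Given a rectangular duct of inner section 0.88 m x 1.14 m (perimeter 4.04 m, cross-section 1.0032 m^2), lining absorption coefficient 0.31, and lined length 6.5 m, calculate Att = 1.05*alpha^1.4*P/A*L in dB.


alpha^1.4 = 0.31^1.4 = 0.194047
Attenuation rate = 1.05 * alpha^1.4 * P / A
= 1.05 * 0.194047 * 4.04 / 1.0032 = 0.820522 dB/m
Total Att = 0.820522 * 6.5 = 5.3334 dB


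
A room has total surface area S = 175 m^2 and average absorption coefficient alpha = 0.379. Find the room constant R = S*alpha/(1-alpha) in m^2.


R = 175 * 0.379 / (1 - 0.379) = 106.8 m^2


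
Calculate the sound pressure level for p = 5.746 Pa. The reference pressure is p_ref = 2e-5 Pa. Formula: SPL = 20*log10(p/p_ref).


p / p_ref = 5.746 / 2e-5 = 287300
SPL = 20 * log10(287300) = 109.17 dB


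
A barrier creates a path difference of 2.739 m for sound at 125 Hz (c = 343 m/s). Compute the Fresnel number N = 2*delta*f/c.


N = 2*delta*f/c = 2*delta/lambda, where lambda = c/f
lambda = 343 / 125 = 2.744 m
N = 2 * 2.739 / 2.744 = 1.9964


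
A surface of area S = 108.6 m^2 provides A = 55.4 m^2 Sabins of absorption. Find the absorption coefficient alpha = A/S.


Absorption coefficient = absorbed power / incident power
alpha = A / S = 55.4 / 108.6 = 0.51013


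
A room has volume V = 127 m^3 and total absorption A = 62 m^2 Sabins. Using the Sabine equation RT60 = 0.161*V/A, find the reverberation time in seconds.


RT60 = 0.161 * 127 / 62 = 0.32979 s


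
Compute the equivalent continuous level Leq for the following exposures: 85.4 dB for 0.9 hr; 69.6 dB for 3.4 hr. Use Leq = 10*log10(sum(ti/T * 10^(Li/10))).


T_total = 0.9 + 3.4 = 4.3 hr
(0.9/4.3) * 10^(85.4/10) = 7.25728e+07
(3.4/4.3) * 10^(69.6/10) = 7.21125e+06
Sum = 7.25728e+07 + 7.21125e+06 = 7.9784e+07
Leq = 10*log10(7.9784e+07) = 79.019 dB


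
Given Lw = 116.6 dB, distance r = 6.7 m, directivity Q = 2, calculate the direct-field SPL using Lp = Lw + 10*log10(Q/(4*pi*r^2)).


4*pi*r^2 = 4*pi*6.7^2 = 564.104 m^2
Q / (4*pi*r^2) = 2 / 564.104 = 0.00354545
Lp = 116.6 + 10*log10(0.00354545) = 92.097 dB


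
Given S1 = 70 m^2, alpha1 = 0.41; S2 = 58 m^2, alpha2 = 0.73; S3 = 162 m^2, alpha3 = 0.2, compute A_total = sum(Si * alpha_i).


70 * 0.41 = 28.7
58 * 0.73 = 42.34
162 * 0.2 = 32.4
A_total = 28.7 + 42.34 + 32.4 = 103.44 m^2


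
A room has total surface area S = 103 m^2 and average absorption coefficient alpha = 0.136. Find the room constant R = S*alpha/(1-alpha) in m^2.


R = 103 * 0.136 / (1 - 0.136) = 16.213 m^2


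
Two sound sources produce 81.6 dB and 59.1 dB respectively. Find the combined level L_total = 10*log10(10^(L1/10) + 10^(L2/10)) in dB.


10^(81.6/10) = 1.44544e+08
10^(59.1/10) = 812831
Sum = 1.44544e+08 + 812831 = 1.45357e+08
L_total = 10*log10(1.45357e+08) = 81.624 dB


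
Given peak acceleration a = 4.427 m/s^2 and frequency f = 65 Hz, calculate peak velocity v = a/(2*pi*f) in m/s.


omega = 2*pi*f = 2*pi*65 = 408.407 rad/s
v = a / omega = 4.427 / 408.407 = 0.01084 m/s


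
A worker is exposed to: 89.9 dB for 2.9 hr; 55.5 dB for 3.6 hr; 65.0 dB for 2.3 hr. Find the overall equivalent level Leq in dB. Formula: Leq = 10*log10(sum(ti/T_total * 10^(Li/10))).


T_total = 2.9 + 3.6 + 2.3 = 8.8 hr
(2.9/8.8) * 10^(89.9/10) = 3.22044e+08
(3.6/8.8) * 10^(55.5/10) = 145151
(2.3/8.8) * 10^(65.0/10) = 826504
Sum = 3.22044e+08 + 145151 + 826504 = 3.23016e+08
Leq = 10*log10(3.23016e+08) = 85.092 dB


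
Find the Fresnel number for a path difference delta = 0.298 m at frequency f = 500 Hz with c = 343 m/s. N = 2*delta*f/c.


N = 2*delta*f/c = 2*delta/lambda, where lambda = c/f
lambda = 343 / 500 = 0.686 m
N = 2 * 0.298 / 0.686 = 0.8688


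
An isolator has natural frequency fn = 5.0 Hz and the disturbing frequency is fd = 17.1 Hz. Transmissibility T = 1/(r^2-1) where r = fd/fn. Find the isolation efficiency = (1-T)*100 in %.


r = 17.1 / 5.0 = 3.42
r^2 - 1 = 3.42^2 - 1 = 10.6964
T = 1/10.6964 = 0.0934894
Efficiency = (1 - 0.0934894)*100 = 90.651 %


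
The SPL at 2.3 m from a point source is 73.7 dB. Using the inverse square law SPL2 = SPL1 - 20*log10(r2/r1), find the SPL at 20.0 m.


r2/r1 = 20.0/2.3 = 8.69565
Correction = 20*log10(8.69565) = 18.786 dB
SPL2 = 73.7 - 18.786 = 54.914 dB


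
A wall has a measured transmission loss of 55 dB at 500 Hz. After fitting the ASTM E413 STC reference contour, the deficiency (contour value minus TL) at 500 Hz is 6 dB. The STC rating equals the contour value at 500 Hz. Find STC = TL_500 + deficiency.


By ASTM E413, STC = value of the fitted reference contour at 500 Hz.
Contour value at 500 Hz = TL_500 + deficiency = 55 + 6 = 61
STC = 61


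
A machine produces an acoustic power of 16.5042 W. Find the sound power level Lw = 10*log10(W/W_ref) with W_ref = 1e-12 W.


W / W_ref = 16.5042 / 1e-12 = 1.65042e+13
Lw = 10 * log10(1.65042e+13) = 132.18 dB


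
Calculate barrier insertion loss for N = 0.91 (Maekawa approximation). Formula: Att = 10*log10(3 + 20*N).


3 + 20*N = 3 + 20*0.91 = 21.2
Att = 10*log10(21.2) = 13.263 dB


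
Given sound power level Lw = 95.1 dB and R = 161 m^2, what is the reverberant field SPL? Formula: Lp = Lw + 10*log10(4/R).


4/R = 4/161 = 0.0248447
Lp = 95.1 + 10*log10(0.0248447) = 79.052 dB


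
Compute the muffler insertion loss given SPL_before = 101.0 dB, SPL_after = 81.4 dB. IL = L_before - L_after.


Insertion loss = SPL without muffler - SPL with muffler
IL = 101.0 - 81.4 = 19.6 dB


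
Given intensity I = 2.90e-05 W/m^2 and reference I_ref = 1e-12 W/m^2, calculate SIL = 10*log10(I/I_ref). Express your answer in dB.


I / I_ref = 2.90e-05 / 1e-12 = 2.9e+07
SIL = 10 * log10(2.9e+07) = 74.624 dB


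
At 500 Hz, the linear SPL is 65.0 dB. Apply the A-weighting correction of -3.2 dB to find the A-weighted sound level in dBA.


A-weighting table: 500 Hz -> -3.2 dB correction
SPL_A = SPL + correction = 65.0 + (-3.2) = 61.8 dBA


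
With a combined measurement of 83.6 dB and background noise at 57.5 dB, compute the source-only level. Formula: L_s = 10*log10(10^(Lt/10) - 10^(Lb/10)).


10^(83.6/10) = 2.29087e+08
10^(57.5/10) = 562341
Difference = 2.29087e+08 - 562341 = 2.28525e+08
L_source = 10*log10(2.28525e+08) = 83.589 dB


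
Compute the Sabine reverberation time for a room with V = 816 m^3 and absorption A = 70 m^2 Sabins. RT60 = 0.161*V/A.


RT60 = 0.161 * 816 / 70 = 1.8768 s


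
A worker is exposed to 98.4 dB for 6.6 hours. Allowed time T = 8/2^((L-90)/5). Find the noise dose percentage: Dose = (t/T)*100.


T_allowed = 8 / 2^((98.4 - 90)/5) = 2.49666 hr
Dose = 6.6 / 2.49666 * 100 = 264.35 %


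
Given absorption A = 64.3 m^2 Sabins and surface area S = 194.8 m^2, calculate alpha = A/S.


Absorption coefficient = absorbed power / incident power
alpha = A / S = 64.3 / 194.8 = 0.33008


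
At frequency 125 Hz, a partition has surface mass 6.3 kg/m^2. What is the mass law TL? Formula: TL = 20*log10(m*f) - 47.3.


m * f = 6.3 * 125 = 787.5
20*log10(787.5) = 57.925 dB
TL = 57.925 - 47.3 = 10.625 dB


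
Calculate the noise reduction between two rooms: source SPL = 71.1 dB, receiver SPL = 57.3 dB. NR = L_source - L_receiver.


NR = L_source - L_receiver (difference between source and receiving room levels)
NR = 71.1 - 57.3 = 13.8 dB


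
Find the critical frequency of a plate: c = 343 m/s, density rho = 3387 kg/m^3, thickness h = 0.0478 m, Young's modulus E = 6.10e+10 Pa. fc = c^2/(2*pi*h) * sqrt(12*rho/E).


12*rho/E = 12*3387/6.10e+10 = 6.66295e-07
sqrt(12*rho/E) = sqrt(6.66295e-07) = 0.000816269
c^2/(2*pi*h) = 343^2/(2*pi*0.0478) = 391724
fc = 391724 * 0.000816269 = 319.75 Hz


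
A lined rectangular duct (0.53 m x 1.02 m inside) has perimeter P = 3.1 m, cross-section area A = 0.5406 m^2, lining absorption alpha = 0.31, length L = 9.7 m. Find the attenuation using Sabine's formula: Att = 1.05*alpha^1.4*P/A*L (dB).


alpha^1.4 = 0.31^1.4 = 0.194047
Attenuation rate = 1.05 * alpha^1.4 * P / A
= 1.05 * 0.194047 * 3.1 / 0.5406 = 1.16837 dB/m
Total Att = 1.16837 * 9.7 = 11.333 dB


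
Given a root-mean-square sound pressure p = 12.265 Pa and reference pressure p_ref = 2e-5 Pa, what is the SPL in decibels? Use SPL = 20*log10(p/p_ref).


p / p_ref = 12.265 / 2e-5 = 613250
SPL = 20 * log10(613250) = 115.75 dB


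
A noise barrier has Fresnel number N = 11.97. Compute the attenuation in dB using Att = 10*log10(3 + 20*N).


3 + 20*N = 3 + 20*11.97 = 242.4
Att = 10*log10(242.4) = 23.845 dB


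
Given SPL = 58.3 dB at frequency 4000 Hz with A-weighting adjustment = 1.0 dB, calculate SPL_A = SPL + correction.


A-weighting table: 4000 Hz -> 1.0 dB correction
SPL_A = SPL + correction = 58.3 + (1.0) = 59.3 dBA


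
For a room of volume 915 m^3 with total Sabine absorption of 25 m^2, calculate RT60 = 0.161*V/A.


RT60 = 0.161 * 915 / 25 = 5.8926 s


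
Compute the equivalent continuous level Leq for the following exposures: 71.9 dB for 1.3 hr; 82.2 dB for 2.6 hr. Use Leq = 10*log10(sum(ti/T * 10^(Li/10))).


T_total = 1.3 + 2.6 = 3.9 hr
(1.3/3.9) * 10^(71.9/10) = 5.16272e+06
(2.6/3.9) * 10^(82.2/10) = 1.10639e+08
Sum = 5.16272e+06 + 1.10639e+08 = 1.15802e+08
Leq = 10*log10(1.15802e+08) = 80.637 dB


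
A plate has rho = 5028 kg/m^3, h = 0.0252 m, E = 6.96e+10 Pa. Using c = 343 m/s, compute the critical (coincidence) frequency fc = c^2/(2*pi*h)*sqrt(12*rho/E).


12*rho/E = 12*5028/6.96e+10 = 8.66897e-07
sqrt(12*rho/E) = sqrt(8.66897e-07) = 0.000931073
c^2/(2*pi*h) = 343^2/(2*pi*0.0252) = 743033
fc = 743033 * 0.000931073 = 691.82 Hz


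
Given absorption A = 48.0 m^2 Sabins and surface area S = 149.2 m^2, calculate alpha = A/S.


Absorption coefficient = absorbed power / incident power
alpha = A / S = 48.0 / 149.2 = 0.32172


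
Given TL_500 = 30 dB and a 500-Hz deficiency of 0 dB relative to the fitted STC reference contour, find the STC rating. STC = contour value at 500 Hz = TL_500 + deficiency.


By ASTM E413, STC = value of the fitted reference contour at 500 Hz.
Contour value at 500 Hz = TL_500 + deficiency = 30 + 0 = 30
STC = 30


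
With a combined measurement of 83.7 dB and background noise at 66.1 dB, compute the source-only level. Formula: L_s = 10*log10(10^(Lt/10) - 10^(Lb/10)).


10^(83.7/10) = 2.34423e+08
10^(66.1/10) = 4.0738e+06
Difference = 2.34423e+08 - 4.0738e+06 = 2.30349e+08
L_source = 10*log10(2.30349e+08) = 83.624 dB


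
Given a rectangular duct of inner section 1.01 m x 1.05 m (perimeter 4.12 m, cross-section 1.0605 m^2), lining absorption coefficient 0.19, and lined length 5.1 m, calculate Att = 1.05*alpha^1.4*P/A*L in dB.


alpha^1.4 = 0.19^1.4 = 0.0977811
Attenuation rate = 1.05 * alpha^1.4 * P / A
= 1.05 * 0.0977811 * 4.12 / 1.0605 = 0.398869 dB/m
Total Att = 0.398869 * 5.1 = 2.0342 dB


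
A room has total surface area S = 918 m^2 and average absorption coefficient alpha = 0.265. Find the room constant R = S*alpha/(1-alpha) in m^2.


R = 918 * 0.265 / (1 - 0.265) = 330.98 m^2


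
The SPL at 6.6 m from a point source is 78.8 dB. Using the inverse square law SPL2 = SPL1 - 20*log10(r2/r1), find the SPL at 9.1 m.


r2/r1 = 9.1/6.6 = 1.37879
Correction = 20*log10(1.37879) = 2.78996 dB
SPL2 = 78.8 - 2.78996 = 76.01 dB


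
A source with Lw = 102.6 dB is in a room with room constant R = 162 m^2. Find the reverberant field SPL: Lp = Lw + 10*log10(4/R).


4/R = 4/162 = 0.0246914
Lp = 102.6 + 10*log10(0.0246914) = 86.525 dB


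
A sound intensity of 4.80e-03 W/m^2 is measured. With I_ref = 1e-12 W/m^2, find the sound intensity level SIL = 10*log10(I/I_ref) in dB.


I / I_ref = 4.80e-03 / 1e-12 = 4.8e+09
SIL = 10 * log10(4.8e+09) = 96.812 dB


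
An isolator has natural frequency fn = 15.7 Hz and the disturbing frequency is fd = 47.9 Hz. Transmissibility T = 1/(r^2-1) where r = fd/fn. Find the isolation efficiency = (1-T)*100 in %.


r = 47.9 / 15.7 = 3.05096
r^2 - 1 = 3.05096^2 - 1 = 8.30836
T = 1/8.30836 = 0.120361
Efficiency = (1 - 0.120361)*100 = 87.964 %


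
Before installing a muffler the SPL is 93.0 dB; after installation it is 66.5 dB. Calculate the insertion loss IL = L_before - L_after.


Insertion loss = SPL without muffler - SPL with muffler
IL = 93.0 - 66.5 = 26.5 dB


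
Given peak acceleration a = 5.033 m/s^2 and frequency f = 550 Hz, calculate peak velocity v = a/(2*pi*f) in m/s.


omega = 2*pi*f = 2*pi*550 = 3455.75 rad/s
v = a / omega = 5.033 / 3455.75 = 0.0014564 m/s


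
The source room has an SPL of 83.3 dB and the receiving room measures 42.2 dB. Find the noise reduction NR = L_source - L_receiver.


NR = L_source - L_receiver (difference between source and receiving room levels)
NR = 83.3 - 42.2 = 41.1 dB


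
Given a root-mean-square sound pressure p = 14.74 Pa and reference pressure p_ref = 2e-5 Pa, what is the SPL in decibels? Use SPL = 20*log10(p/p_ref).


p / p_ref = 14.74 / 2e-5 = 737000
SPL = 20 * log10(737000) = 117.35 dB


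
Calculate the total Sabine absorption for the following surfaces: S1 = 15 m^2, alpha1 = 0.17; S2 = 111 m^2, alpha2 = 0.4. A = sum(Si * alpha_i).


15 * 0.17 = 2.55
111 * 0.4 = 44.4
A_total = 2.55 + 44.4 = 46.95 m^2


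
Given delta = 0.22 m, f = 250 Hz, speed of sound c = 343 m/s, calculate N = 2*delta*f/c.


N = 2*delta*f/c = 2*delta/lambda, where lambda = c/f
lambda = 343 / 250 = 1.372 m
N = 2 * 0.22 / 1.372 = 0.3207


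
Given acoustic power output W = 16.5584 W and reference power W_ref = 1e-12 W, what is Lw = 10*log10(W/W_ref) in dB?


W / W_ref = 16.5584 / 1e-12 = 1.65584e+13
Lw = 10 * log10(1.65584e+13) = 132.19 dB


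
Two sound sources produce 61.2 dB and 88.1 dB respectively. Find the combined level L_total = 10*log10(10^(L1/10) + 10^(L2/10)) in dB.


10^(61.2/10) = 1.31826e+06
10^(88.1/10) = 6.45654e+08
Sum = 1.31826e+06 + 6.45654e+08 = 6.46972e+08
L_total = 10*log10(6.46972e+08) = 88.109 dB


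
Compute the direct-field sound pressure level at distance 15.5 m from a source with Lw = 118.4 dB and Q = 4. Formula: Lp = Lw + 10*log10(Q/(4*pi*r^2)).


4*pi*r^2 = 4*pi*15.5^2 = 3019.07 m^2
Q / (4*pi*r^2) = 4 / 3019.07 = 0.00132491
Lp = 118.4 + 10*log10(0.00132491) = 89.622 dB


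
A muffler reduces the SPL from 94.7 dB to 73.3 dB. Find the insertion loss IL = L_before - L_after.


Insertion loss = SPL without muffler - SPL with muffler
IL = 94.7 - 73.3 = 21.4 dB


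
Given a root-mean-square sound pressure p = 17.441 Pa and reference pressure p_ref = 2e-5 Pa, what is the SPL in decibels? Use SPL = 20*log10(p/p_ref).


p / p_ref = 17.441 / 2e-5 = 872050
SPL = 20 * log10(872050) = 118.81 dB


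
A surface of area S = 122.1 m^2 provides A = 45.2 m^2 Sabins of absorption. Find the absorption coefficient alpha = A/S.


Absorption coefficient = absorbed power / incident power
alpha = A / S = 45.2 / 122.1 = 0.37019


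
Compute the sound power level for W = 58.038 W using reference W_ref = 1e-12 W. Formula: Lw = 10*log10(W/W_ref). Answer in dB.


W / W_ref = 58.038 / 1e-12 = 5.8038e+13
Lw = 10 * log10(5.8038e+13) = 137.64 dB


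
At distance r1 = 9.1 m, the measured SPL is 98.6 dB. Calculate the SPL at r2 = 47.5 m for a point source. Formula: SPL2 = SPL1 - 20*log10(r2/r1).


r2/r1 = 47.5/9.1 = 5.21978
Correction = 20*log10(5.21978) = 14.353 dB
SPL2 = 98.6 - 14.353 = 84.247 dB


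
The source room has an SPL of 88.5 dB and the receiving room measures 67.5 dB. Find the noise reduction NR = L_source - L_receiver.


NR = L_source - L_receiver (difference between source and receiving room levels)
NR = 88.5 - 67.5 = 21 dB


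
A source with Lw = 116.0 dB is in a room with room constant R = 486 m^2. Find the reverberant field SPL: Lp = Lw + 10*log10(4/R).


4/R = 4/486 = 0.00823045
Lp = 116.0 + 10*log10(0.00823045) = 95.154 dB


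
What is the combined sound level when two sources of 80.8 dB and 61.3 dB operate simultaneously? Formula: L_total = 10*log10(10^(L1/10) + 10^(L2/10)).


10^(80.8/10) = 1.20226e+08
10^(61.3/10) = 1.34896e+06
Sum = 1.20226e+08 + 1.34896e+06 = 1.21575e+08
L_total = 10*log10(1.21575e+08) = 80.848 dB


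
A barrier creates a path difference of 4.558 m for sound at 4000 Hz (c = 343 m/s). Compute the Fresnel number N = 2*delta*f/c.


N = 2*delta*f/c = 2*delta/lambda, where lambda = c/f
lambda = 343 / 4000 = 0.08575 m
N = 2 * 4.558 / 0.08575 = 106.31


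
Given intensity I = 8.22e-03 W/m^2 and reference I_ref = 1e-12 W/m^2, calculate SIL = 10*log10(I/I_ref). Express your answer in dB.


I / I_ref = 8.22e-03 / 1e-12 = 8.22e+09
SIL = 10 * log10(8.22e+09) = 99.149 dB


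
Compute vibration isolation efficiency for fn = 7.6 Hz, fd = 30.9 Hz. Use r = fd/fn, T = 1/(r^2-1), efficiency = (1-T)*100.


r = 30.9 / 7.6 = 4.06579
r^2 - 1 = 4.06579^2 - 1 = 15.5306
T = 1/15.5306 = 0.064389
Efficiency = (1 - 0.064389)*100 = 93.561 %


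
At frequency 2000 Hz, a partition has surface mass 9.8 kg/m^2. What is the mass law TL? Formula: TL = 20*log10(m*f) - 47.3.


m * f = 9.8 * 2000 = 19600
20*log10(19600) = 85.8451 dB
TL = 85.8451 - 47.3 = 38.545 dB


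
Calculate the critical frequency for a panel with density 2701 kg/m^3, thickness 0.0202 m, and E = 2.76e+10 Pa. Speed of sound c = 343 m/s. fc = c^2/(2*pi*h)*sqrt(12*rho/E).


12*rho/E = 12*2701/2.76e+10 = 1.17435e-06
sqrt(12*rho/E) = sqrt(1.17435e-06) = 0.00108367
c^2/(2*pi*h) = 343^2/(2*pi*0.0202) = 926951
fc = 926951 * 0.00108367 = 1004.5 Hz


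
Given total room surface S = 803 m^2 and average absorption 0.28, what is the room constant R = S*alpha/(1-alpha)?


R = 803 * 0.28 / (1 - 0.28) = 312.28 m^2


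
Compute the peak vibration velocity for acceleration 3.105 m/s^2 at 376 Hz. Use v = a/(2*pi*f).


omega = 2*pi*f = 2*pi*376 = 2362.48 rad/s
v = a / omega = 3.105 / 2362.48 = 0.0013143 m/s


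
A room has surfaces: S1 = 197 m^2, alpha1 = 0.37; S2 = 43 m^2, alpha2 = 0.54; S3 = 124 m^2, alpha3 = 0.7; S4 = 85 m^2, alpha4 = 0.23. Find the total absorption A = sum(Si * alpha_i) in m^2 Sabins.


197 * 0.37 = 72.89
43 * 0.54 = 23.22
124 * 0.7 = 86.8
85 * 0.23 = 19.55
A_total = 72.89 + 23.22 + 86.8 + 19.55 = 202.46 m^2


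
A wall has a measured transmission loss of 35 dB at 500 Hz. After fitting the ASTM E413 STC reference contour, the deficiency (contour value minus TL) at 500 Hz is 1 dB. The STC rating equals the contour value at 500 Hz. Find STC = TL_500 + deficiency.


By ASTM E413, STC = value of the fitted reference contour at 500 Hz.
Contour value at 500 Hz = TL_500 + deficiency = 35 + 1 = 36
STC = 36


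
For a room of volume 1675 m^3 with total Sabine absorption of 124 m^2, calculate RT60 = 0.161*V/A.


RT60 = 0.161 * 1675 / 124 = 2.1748 s


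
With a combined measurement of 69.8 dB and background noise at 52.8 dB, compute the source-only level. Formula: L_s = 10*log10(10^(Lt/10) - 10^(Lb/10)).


10^(69.8/10) = 9.54993e+06
10^(52.8/10) = 190546
Difference = 9.54993e+06 - 190546 = 9.35938e+06
L_source = 10*log10(9.35938e+06) = 69.712 dB


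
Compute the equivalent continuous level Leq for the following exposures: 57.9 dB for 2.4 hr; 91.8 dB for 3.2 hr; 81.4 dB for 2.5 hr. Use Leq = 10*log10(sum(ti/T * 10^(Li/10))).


T_total = 2.4 + 3.2 + 2.5 = 8.1 hr
(2.4/8.1) * 10^(57.9/10) = 182695
(3.2/8.1) * 10^(91.8/10) = 5.9795e+08
(2.5/8.1) * 10^(81.4/10) = 4.26045e+07
Sum = 182695 + 5.9795e+08 + 4.26045e+07 = 6.40737e+08
Leq = 10*log10(6.40737e+08) = 88.067 dB


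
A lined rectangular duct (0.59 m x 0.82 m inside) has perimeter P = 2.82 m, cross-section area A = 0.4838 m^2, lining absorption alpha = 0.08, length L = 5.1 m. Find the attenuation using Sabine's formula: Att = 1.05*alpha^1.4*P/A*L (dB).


alpha^1.4 = 0.08^1.4 = 0.029129
Attenuation rate = 1.05 * alpha^1.4 * P / A
= 1.05 * 0.029129 * 2.82 / 0.4838 = 0.178278 dB/m
Total Att = 0.178278 * 5.1 = 0.90922 dB


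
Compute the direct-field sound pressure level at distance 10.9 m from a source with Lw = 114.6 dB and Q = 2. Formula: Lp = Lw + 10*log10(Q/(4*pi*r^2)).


4*pi*r^2 = 4*pi*10.9^2 = 1493.01 m^2
Q / (4*pi*r^2) = 2 / 1493.01 = 0.00133958
Lp = 114.6 + 10*log10(0.00133958) = 85.87 dB


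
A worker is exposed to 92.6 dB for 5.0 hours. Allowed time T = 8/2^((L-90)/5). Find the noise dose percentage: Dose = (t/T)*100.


T_allowed = 8 / 2^((92.6 - 90)/5) = 5.57897 hr
Dose = 5.0 / 5.57897 * 100 = 89.622 %


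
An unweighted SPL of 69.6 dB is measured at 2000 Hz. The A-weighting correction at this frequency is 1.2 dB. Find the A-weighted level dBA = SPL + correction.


A-weighting table: 2000 Hz -> 1.2 dB correction
SPL_A = SPL + correction = 69.6 + (1.2) = 70.8 dBA


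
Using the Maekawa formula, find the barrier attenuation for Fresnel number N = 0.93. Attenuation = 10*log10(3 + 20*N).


3 + 20*N = 3 + 20*0.93 = 21.6
Att = 10*log10(21.6) = 13.345 dB


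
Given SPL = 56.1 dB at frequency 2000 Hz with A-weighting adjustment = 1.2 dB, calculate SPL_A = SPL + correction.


A-weighting table: 2000 Hz -> 1.2 dB correction
SPL_A = SPL + correction = 56.1 + (1.2) = 57.3 dBA


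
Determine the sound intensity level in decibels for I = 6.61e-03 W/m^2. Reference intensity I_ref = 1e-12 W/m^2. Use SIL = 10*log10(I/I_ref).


I / I_ref = 6.61e-03 / 1e-12 = 6.61e+09
SIL = 10 * log10(6.61e+09) = 98.202 dB


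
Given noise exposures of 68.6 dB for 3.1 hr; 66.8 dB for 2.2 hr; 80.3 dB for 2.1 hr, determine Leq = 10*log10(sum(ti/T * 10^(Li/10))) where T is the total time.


T_total = 3.1 + 2.2 + 2.1 = 7.4 hr
(3.1/7.4) * 10^(68.6/10) = 3.0348e+06
(2.2/7.4) * 10^(66.8/10) = 1.42295e+06
(2.1/7.4) * 10^(80.3/10) = 3.0408e+07
Sum = 3.0348e+06 + 1.42295e+06 + 3.0408e+07 = 3.48658e+07
Leq = 10*log10(3.48658e+07) = 75.424 dB


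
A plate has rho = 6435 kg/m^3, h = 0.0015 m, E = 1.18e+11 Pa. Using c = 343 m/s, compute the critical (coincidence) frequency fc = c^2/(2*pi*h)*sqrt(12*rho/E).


12*rho/E = 12*6435/1.18e+11 = 6.54407e-07
sqrt(12*rho/E) = sqrt(6.54407e-07) = 0.000808954
c^2/(2*pi*h) = 343^2/(2*pi*0.0015) = 1.24829e+07
fc = 1.24829e+07 * 0.000808954 = 10098 Hz


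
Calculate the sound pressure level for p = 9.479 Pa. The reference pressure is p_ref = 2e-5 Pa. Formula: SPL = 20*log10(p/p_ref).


p / p_ref = 9.479 / 2e-5 = 473950
SPL = 20 * log10(473950) = 113.51 dB


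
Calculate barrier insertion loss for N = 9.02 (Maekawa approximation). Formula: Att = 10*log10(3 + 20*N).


3 + 20*N = 3 + 20*9.02 = 183.4
Att = 10*log10(183.4) = 22.634 dB


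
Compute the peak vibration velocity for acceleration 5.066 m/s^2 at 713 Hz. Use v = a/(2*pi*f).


omega = 2*pi*f = 2*pi*713 = 4479.91 rad/s
v = a / omega = 5.066 / 4479.91 = 0.0011308 m/s


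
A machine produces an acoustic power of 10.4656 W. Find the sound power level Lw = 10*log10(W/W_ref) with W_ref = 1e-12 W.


W / W_ref = 10.4656 / 1e-12 = 1.04656e+13
Lw = 10 * log10(1.04656e+13) = 130.2 dB


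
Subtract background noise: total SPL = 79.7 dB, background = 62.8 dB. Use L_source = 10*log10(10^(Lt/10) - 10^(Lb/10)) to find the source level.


10^(79.7/10) = 9.33254e+07
10^(62.8/10) = 1.90546e+06
Difference = 9.33254e+07 - 1.90546e+06 = 9.14199e+07
L_source = 10*log10(9.14199e+07) = 79.61 dB


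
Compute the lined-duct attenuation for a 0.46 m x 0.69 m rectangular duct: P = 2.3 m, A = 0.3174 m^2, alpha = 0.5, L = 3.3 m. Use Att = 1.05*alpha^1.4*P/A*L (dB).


alpha^1.4 = 0.5^1.4 = 0.378929
Attenuation rate = 1.05 * alpha^1.4 * P / A
= 1.05 * 0.378929 * 2.3 / 0.3174 = 2.88316 dB/m
Total Att = 2.88316 * 3.3 = 9.5144 dB


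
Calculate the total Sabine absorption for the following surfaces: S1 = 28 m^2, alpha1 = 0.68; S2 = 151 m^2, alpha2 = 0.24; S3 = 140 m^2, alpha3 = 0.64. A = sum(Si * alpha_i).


28 * 0.68 = 19.04
151 * 0.24 = 36.24
140 * 0.64 = 89.6
A_total = 19.04 + 36.24 + 89.6 = 144.88 m^2


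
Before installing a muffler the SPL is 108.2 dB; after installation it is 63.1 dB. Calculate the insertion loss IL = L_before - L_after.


Insertion loss = SPL without muffler - SPL with muffler
IL = 108.2 - 63.1 = 45.1 dB


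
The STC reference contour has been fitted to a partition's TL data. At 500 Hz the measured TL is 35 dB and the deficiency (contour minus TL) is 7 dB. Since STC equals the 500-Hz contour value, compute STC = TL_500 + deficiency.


By ASTM E413, STC = value of the fitted reference contour at 500 Hz.
Contour value at 500 Hz = TL_500 + deficiency = 35 + 7 = 42
STC = 42
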